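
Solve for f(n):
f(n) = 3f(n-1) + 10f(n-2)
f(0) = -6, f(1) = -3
Characteristic equation: x² - 3x - 10 = 0, which factors as (x - (5))(x - (-2)) = 0.
Roots r₁ = 5, r₂ = -2 (distinct).
General solution: f(n) = A·(5)^n + B·(-2)^n.
From f(0) = -6: A + B = -6.
From f(1) = -3: 5A - 2B = -3.
Solving: A = - \frac{15}{7}, B = - \frac{27}{7}.
So f(n) = - \frac{27 \left(-2\right)^{n}}{7} - \frac{15 \cdot 5^{n}}{7}.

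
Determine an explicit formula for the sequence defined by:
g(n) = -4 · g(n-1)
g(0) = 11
Pure geometric recurrence with ratio -4.
By induction g(n) = g(0) · (-4)^n = 11 \left(-4\right)^{n}.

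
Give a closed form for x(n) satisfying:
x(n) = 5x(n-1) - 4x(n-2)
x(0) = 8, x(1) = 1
Characteristic equation: x² - 5x + 4 = 0, which factors as (x - (4))(x - (1)) = 0.
Roots r₁ = 4, r₂ = 1 (distinct).
General solution: x(n) = A·(4)^n + B·(1)^n.
From x(0) = 8: A + B = 8.
From x(1) = 1: 4A + B = 1.
Solving: A = - \frac{7}{3}, B = \frac{31}{3}.
So x(n) = \frac{31}{3} - \frac{7 \cdot 4^{n}}{3}.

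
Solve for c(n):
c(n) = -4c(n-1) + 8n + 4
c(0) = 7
First-order linear with linear forcing.
Homogeneous solution: c_h(n) = A·(-4)^n.
Try particular c_p(n) = pn + q. Substituting:
  pn + q = -4(p(n-1) + q) + 8n + 4.
Matching the n-coefficient: p = -4p + 8 ⇒ p = \frac{8}{5}.
Matching constants: q = 4p - 4q + 4 ⇒ q = \frac{52}{25}.
General: c(n) = A·(-4)^n + \frac{8 n}{5} + \frac{52}{25}.
Apply c(0) = 7: A + \frac{52}{25} = 7 ⇒ A = \frac{123}{25}.
So c(n) = \frac{123 \left(-4\right)^{n}}{25} + \frac{8 n}{5} + \frac{52}{25}.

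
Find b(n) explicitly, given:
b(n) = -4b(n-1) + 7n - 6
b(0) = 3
First-order linear with linear forcing.
Homogeneous solution: b_h(n) = A·(-4)^n.
Try particular b_p(n) = pn + q. Substituting:
  pn + q = -4(p(n-1) + q) + 7n - 6.
Matching the n-coefficient: p = -4p + 7 ⇒ p = \frac{7}{5}.
Matching constants: q = 4p - 4q - 6 ⇒ q = - \frac{2}{25}.
General: b(n) = A·(-4)^n + \frac{7 n}{5} - \frac{2}{25}.
Apply b(0) = 3: A - \frac{2}{25} = 3 ⇒ A = \frac{77}{25}.
So b(n) = \frac{77 \left(-4\right)^{n}}{25} + \frac{7 n}{5} - \frac{2}{25}.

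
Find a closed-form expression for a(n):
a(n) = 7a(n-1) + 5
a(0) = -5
First-order linear non-homogeneous.
Homogeneous solution: a_h(n) = A·(7)^n.
Try constant particular solution a_p = K: K = 7K + 5 ⇒ K = - \frac{5}{6}.
General: a(n) = A·(7)^n - \frac{5}{6}.
Apply a(0) = -5: A - \frac{5}{6} = -5 ⇒ A = - \frac{25}{6}.
So a(n) = - \frac{25 \cdot 7^{n}}{6} - \frac{5}{6}.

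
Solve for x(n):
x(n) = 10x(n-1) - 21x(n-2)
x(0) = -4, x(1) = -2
Characteristic equation: x² - 10x + 21 = 0, which factors as (x - (7))(x - (3)) = 0.
Roots r₁ = 7, r₂ = 3 (distinct).
General solution: x(n) = A·(7)^n + B·(3)^n.
From x(0) = -4: A + B = -4.
From x(1) = -2: 7A + 3B = -2.
Solving: A = \frac{5}{2}, B = - \frac{13}{2}.
So x(n) = - \frac{13 \cdot 3^{n}}{2} + \frac{5 \cdot 7^{n}}{2}.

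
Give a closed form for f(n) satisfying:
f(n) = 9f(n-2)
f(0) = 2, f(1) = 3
Characteristic equation: x² - 9 = 0, which factors as (x - (-3))(x - (3)) = 0.
Roots r₁ = -3, r₂ = 3 (distinct).
General solution: f(n) = A·(-3)^n + B·(3)^n.
From f(0) = 2: A + B = 2.
From f(1) = 3: -3A + 3B = 3.
Solving: A = \frac{1}{2}, B = \frac{3}{2}.
So f(n) = \frac{\left(-3\right)^{n}}{2} + \frac{3 \cdot 3^{n}}{2}.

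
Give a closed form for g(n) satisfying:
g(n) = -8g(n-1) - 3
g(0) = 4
First-order linear non-homogeneous.
Homogeneous solution: g_h(n) = A·(-8)^n.
Try constant particular solution g_p = K: K = -8K - 3 ⇒ K = - \frac{1}{3}.
General: g(n) = A·(-8)^n - \frac{1}{3}.
Apply g(0) = 4: A - \frac{1}{3} = 4 ⇒ A = \frac{13}{3}.
So g(n) = \frac{13 \left(-8\right)^{n}}{3} - \frac{1}{3}.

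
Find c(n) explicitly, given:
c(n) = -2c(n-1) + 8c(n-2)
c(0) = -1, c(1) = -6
Characteristic equation: x² + 2x - 8 = 0, which factors as (x - (2))(x - (-4)) = 0.
Roots r₁ = 2, r₂ = -4 (distinct).
General solution: c(n) = A·(2)^n + B·(-4)^n.
From c(0) = -1: A + B = -1.
From c(1) = -6: 2A - 4B = -6.
Solving: A = - \frac{5}{3}, B = \frac{2}{3}.
So c(n) = \frac{2 \left(-4\right)^{n}}{3} - \frac{5 \cdot 2^{n}}{3}.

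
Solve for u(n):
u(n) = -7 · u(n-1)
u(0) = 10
Pure geometric recurrence with ratio -7.
By induction u(n) = u(0) · (-7)^n = 10 \left(-7\right)^{n}.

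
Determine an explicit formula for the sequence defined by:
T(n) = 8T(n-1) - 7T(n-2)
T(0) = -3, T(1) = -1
Characteristic equation: x² - 8x + 7 = 0, which factors as (x - (1))(x - (7)) = 0.
Roots r₁ = 1, r₂ = 7 (distinct).
General solution: T(n) = A·(1)^n + B·(7)^n.
From T(0) = -3: A + B = -3.
From T(1) = -1: A + 7B = -1.
Solving: A = - \frac{10}{3}, B = \frac{1}{3}.
So T(n) = \frac{7^{n}}{3} - \frac{10}{3}.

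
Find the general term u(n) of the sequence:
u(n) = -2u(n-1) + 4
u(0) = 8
First-order linear non-homogeneous.
Homogeneous solution: u_h(n) = A·(-2)^n.
Try constant particular solution u_p = K: K = -2K + 4 ⇒ K = \frac{4}{3}.
General: u(n) = A·(-2)^n + \frac{4}{3}.
Apply u(0) = 8: A + \frac{4}{3} = 8 ⇒ A = \frac{20}{3}.
So u(n) = \frac{20 \left(-2\right)^{n}}{3} + \frac{4}{3}.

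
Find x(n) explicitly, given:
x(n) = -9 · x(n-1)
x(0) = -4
Pure geometric recurrence with ratio -9.
By induction x(n) = x(0) · (-9)^n = - 4 \left(-9\right)^{n}.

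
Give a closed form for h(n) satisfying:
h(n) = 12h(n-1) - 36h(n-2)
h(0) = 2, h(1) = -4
Characteristic equation: x² - 12x + 36 = 0, which is (x - (6))².
Repeated root r = 6.
General solution: h(n) = (A + Bn)·(6)^n.
From h(0) = 2: A = 2.
From h(1) = -4: (A + B)·(6) = -4 ⇒ B = - \frac{8}{3}.
So h(n) = \left(2 - \frac{8 n}{3}\right) \cdot (6)^n.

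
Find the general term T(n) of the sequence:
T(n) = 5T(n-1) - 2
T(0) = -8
First-order linear non-homogeneous.
Homogeneous solution: T_h(n) = A·(5)^n.
Try constant particular solution T_p = K: K = 5K - 2 ⇒ K = \frac{1}{2}.
General: T(n) = A·(5)^n + \frac{1}{2}.
Apply T(0) = -8: A + \frac{1}{2} = -8 ⇒ A = - \frac{17}{2}.
So T(n) = \frac{1}{2} - \frac{17 \cdot 5^{n}}{2}.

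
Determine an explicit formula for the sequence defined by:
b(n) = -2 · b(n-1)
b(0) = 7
Pure geometric recurrence with ratio -2.
By induction b(n) = b(0) · (-2)^n = 7 \left(-2\right)^{n}.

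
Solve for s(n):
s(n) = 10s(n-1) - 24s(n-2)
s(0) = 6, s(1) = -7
Characteristic equation: x² - 10x + 24 = 0, which factors as (x - (6))(x - (4)) = 0.
Roots r₁ = 6, r₂ = 4 (distinct).
General solution: s(n) = A·(6)^n + B·(4)^n.
From s(0) = 6: A + B = 6.
From s(1) = -7: 6A + 4B = -7.
Solving: A = - \frac{31}{2}, B = \frac{43}{2}.
So s(n) = \frac{43 \cdot 4^{n}}{2} - \frac{31 \cdot 6^{n}}{2}.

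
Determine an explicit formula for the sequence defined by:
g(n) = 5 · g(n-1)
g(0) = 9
Pure geometric recurrence with ratio 5.
By induction g(n) = g(0) · (5)^n = 9 \cdot 5^{n}.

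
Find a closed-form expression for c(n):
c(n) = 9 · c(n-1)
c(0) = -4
Pure geometric recurrence with ratio 9.
By induction c(n) = c(0) · (9)^n = - 4 \cdot 9^{n}.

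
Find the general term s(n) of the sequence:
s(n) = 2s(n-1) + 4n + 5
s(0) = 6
First-order linear with linear forcing.
Homogeneous solution: s_h(n) = A·(2)^n.
Try particular s_p(n) = pn + q. Substituting:
  pn + q = 2(p(n-1) + q) + 4n + 5.
Matching the n-coefficient: p = 2p + 4 ⇒ p = -4.
Matching constants: q = -2p + 2q + 5 ⇒ q = -13.
General: s(n) = A·(2)^n - 4 n - 13.
Apply s(0) = 6: A - 13 = 6 ⇒ A = 19.
So s(n) = 19 \cdot 2^{n} - 4 n - 13.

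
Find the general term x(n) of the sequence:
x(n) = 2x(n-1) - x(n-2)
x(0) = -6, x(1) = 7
Characteristic equation: x² - 2x + 1 = 0, which is (x - (1))².
Repeated root r = 1.
General solution: x(n) = (A + Bn)·(1)^n.
From x(0) = -6: A = -6.
From x(1) = 7: (A + B)·(1) = 7 ⇒ B = 13.
So x(n) = \left(13 n - 6\right) \cdot (1)^n.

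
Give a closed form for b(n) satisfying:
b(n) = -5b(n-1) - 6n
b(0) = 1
First-order linear with linear forcing.
Homogeneous solution: b_h(n) = A·(-5)^n.
Try particular b_p(n) = pn + q. Substituting:
  pn + q = -5(p(n-1) + q) - 6n.
Matching the n-coefficient: p = -5p - 6 ⇒ p = -1.
Matching constants: q = 5p - 5q ⇒ q = - \frac{5}{6}.
General: b(n) = A·(-5)^n - n - \frac{5}{6}.
Apply b(0) = 1: A - \frac{5}{6} = 1 ⇒ A = \frac{11}{6}.
So b(n) = \frac{11 \left(-5\right)^{n}}{6} - n - \frac{5}{6}.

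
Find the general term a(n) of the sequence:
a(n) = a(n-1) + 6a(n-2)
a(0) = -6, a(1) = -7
Characteristic equation: x² - x - 6 = 0, which factors as (x - (3))(x - (-2)) = 0.
Roots r₁ = 3, r₂ = -2 (distinct).
General solution: a(n) = A·(3)^n + B·(-2)^n.
From a(0) = -6: A + B = -6.
From a(1) = -7: 3A - 2B = -7.
Solving: A = - \frac{19}{5}, B = - \frac{11}{5}.
So a(n) = - \frac{11 \left(-2\right)^{n}}{5} - \frac{19 \cdot 3^{n}}{5}.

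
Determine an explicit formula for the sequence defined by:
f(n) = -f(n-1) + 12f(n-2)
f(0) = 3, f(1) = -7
Characteristic equation: x² + x - 12 = 0, which factors as (x - (3))(x - (-4)) = 0.
Roots r₁ = 3, r₂ = -4 (distinct).
General solution: f(n) = A·(3)^n + B·(-4)^n.
From f(0) = 3: A + B = 3.
From f(1) = -7: 3A - 4B = -7.
Solving: A = \frac{5}{7}, B = \frac{16}{7}.
So f(n) = \frac{16 \left(-4\right)^{n}}{7} + \frac{5 \cdot 3^{n}}{7}.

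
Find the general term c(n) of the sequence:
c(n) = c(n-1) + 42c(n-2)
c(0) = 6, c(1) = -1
Characteristic equation: x² - x - 42 = 0, which factors as (x - (7))(x - (-6)) = 0.
Roots r₁ = 7, r₂ = -6 (distinct).
General solution: c(n) = A·(7)^n + B·(-6)^n.
From c(0) = 6: A + B = 6.
From c(1) = -1: 7A - 6B = -1.
Solving: A = \frac{35}{13}, B = \frac{43}{13}.
So c(n) = \frac{43 \left(-6\right)^{n}}{13} + \frac{35 \cdot 7^{n}}{13}.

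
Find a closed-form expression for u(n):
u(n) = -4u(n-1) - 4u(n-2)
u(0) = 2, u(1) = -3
Characteristic equation: x² + 4x + 4 = 0, which is (x - (-2))².
Repeated root r = -2.
General solution: u(n) = (A + Bn)·(-2)^n.
From u(0) = 2: A = 2.
From u(1) = -3: (A + B)·(-2) = -3 ⇒ B = - \frac{1}{2}.
So u(n) = \left(2 - \frac{n}{2}\right) \cdot (-2)^n.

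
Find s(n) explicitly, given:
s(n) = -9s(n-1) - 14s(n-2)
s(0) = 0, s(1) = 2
Characteristic equation: x² + 9x + 14 = 0, which factors as (x - (-2))(x - (-7)) = 0.
Roots r₁ = -2, r₂ = -7 (distinct).
General solution: s(n) = A·(-2)^n + B·(-7)^n.
From s(0) = 0: A + B = 0.
From s(1) = 2: -2A - 7B = 2.
Solving: A = \frac{2}{5}, B = - \frac{2}{5}.
So s(n) = \frac{2 \left(-2\right)^{n}}{5} - \frac{2 \left(-7\right)^{n}}{5}.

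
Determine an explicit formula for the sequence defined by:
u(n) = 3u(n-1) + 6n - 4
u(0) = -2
First-order linear with linear forcing.
Homogeneous solution: u_h(n) = A·(3)^n.
Try particular u_p(n) = pn + q. Substituting:
  pn + q = 3(p(n-1) + q) + 6n - 4.
Matching the n-coefficient: p = 3p + 6 ⇒ p = -3.
Matching constants: q = -3p + 3q - 4 ⇒ q = - \frac{5}{2}.
General: u(n) = A·(3)^n - 3 n - \frac{5}{2}.
Apply u(0) = -2: A - \frac{5}{2} = -2 ⇒ A = \frac{1}{2}.
So u(n) = \frac{3^{n}}{2} - 3 n - \frac{5}{2}.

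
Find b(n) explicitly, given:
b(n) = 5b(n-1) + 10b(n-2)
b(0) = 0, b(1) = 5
Characteristic equation: x² - 5x - 10 = 0.
Discriminant Δ = (5)² + 4·(10) = 65.
Roots r₁,₂ = (5 ± √65)/2, so r₁ = \frac{5}{2} + \frac{\sqrt{65}}{2}, r₂ = \frac{5}{2} - \frac{\sqrt{65}}{2}.
General solution: b(n) = A·r₁^n + B·r₂^n.
From the initial conditions, A + B = 0 and r₁A + r₂B = 5.
Since r₁ - r₂ = √65: A = (5 - (0)r₂)/√65 = \frac{\sqrt{65}}{13}, and B = 0 - A = - \frac{\sqrt{65}}{13}.
So b(n) = \left(\frac{\sqrt{65}}{13}\right)\left(\frac{5}{2} + \frac{\sqrt{65}}{2}\right)^n + \left(- \frac{\sqrt{65}}{13}\right)\left(\frac{5}{2} - \frac{\sqrt{65}}{2}\right)^n.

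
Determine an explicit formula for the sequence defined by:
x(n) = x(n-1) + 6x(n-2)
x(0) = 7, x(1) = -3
Characteristic equation: x² - x - 6 = 0, which factors as (x - (-2))(x - (3)) = 0.
Roots r₁ = -2, r₂ = 3 (distinct).
General solution: x(n) = A·(-2)^n + B·(3)^n.
From x(0) = 7: A + B = 7.
From x(1) = -3: -2A + 3B = -3.
Solving: A = \frac{24}{5}, B = \frac{11}{5}.
So x(n) = \frac{24 \left(-2\right)^{n}}{5} + \frac{11 \cdot 3^{n}}{5}.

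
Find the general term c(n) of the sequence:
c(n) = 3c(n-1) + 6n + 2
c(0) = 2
First-order linear with linear forcing.
Homogeneous solution: c_h(n) = A·(3)^n.
Try particular c_p(n) = pn + q. Substituting:
  pn + q = 3(p(n-1) + q) + 6n + 2.
Matching the n-coefficient: p = 3p + 6 ⇒ p = -3.
Matching constants: q = -3p + 3q + 2 ⇒ q = - \frac{11}{2}.
General: c(n) = A·(3)^n - 3 n - \frac{11}{2}.
Apply c(0) = 2: A - \frac{11}{2} = 2 ⇒ A = \frac{15}{2}.
So c(n) = \frac{15 \cdot 3^{n}}{2} - 3 n - \frac{11}{2}.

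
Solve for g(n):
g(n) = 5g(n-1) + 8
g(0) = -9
First-order linear non-homogeneous.
Homogeneous solution: g_h(n) = A·(5)^n.
Try constant particular solution g_p = K: K = 5K + 8 ⇒ K = -2.
General: g(n) = A·(5)^n - 2.
Apply g(0) = -9: A - 2 = -9 ⇒ A = -7.
So g(n) = - 7 \cdot 5^{n} - 2.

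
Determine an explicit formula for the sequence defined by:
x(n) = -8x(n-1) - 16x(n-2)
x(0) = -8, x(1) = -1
Characteristic equation: x² + 8x + 16 = 0, which is (x - (-4))².
Repeated root r = -4.
General solution: x(n) = (A + Bn)·(-4)^n.
From x(0) = -8: A = -8.
From x(1) = -1: (A + B)·(-4) = -1 ⇒ B = \frac{33}{4}.
So x(n) = \left(\frac{33 n}{4} - 8\right) \cdot (-4)^n.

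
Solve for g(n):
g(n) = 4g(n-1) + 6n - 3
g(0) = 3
First-order linear with linear forcing.
Homogeneous solution: g_h(n) = A·(4)^n.
Try particular g_p(n) = pn + q. Substituting:
  pn + q = 4(p(n-1) + q) + 6n - 3.
Matching the n-coefficient: p = 4p + 6 ⇒ p = -2.
Matching constants: q = -4p + 4q - 3 ⇒ q = - \frac{5}{3}.
General: g(n) = A·(4)^n - 2 n - \frac{5}{3}.
Apply g(0) = 3: A - \frac{5}{3} = 3 ⇒ A = \frac{14}{3}.
So g(n) = \frac{14 \cdot 4^{n}}{3} - 2 n - \frac{5}{3}.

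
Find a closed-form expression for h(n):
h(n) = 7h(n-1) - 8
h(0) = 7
First-order linear non-homogeneous.
Homogeneous solution: h_h(n) = A·(7)^n.
Try constant particular solution h_p = K: K = 7K - 8 ⇒ K = \frac{4}{3}.
General: h(n) = A·(7)^n + \frac{4}{3}.
Apply h(0) = 7: A + \frac{4}{3} = 7 ⇒ A = \frac{17}{3}.
So h(n) = \frac{17 \cdot 7^{n}}{3} + \frac{4}{3}.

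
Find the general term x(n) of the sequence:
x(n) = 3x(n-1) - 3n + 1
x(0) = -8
First-order linear with linear forcing.
Homogeneous solution: x_h(n) = A·(3)^n.
Try particular x_p(n) = pn + q. Substituting:
  pn + q = 3(p(n-1) + q) - 3n + 1.
Matching the n-coefficient: p = 3p - 3 ⇒ p = \frac{3}{2}.
Matching constants: q = -3p + 3q + 1 ⇒ q = \frac{7}{4}.
General: x(n) = A·(3)^n + \frac{3 n}{2} + \frac{7}{4}.
Apply x(0) = -8: A + \frac{7}{4} = -8 ⇒ A = - \frac{39}{4}.
So x(n) = - \frac{39 \cdot 3^{n}}{4} + \frac{3 n}{2} + \frac{7}{4}.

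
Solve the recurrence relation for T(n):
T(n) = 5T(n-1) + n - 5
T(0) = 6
First-order linear with linear forcing.
Homogeneous solution: T_h(n) = A·(5)^n.
Try particular T_p(n) = pn + q. Substituting:
  pn + q = 5(p(n-1) + q) + n - 5.
Matching the n-coefficient: p = 5p + 1 ⇒ p = - \frac{1}{4}.
Matching constants: q = -5p + 5q - 5 ⇒ q = \frac{15}{16}.
General: T(n) = A·(5)^n - \frac{n}{4} + \frac{15}{16}.
Apply T(0) = 6: A + \frac{15}{16} = 6 ⇒ A = \frac{81}{16}.
So T(n) = \frac{81 \cdot 5^{n}}{16} - \frac{n}{4} + \frac{15}{16}.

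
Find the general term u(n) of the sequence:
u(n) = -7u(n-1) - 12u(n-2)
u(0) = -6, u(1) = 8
Characteristic equation: x² + 7x + 12 = 0, which factors as (x - (-4))(x - (-3)) = 0.
Roots r₁ = -4, r₂ = -3 (distinct).
General solution: u(n) = A·(-4)^n + B·(-3)^n.
From u(0) = -6: A + B = -6.
From u(1) = 8: -4A - 3B = 8.
Solving: A = 10, B = -16.
So u(n) = - 16 \left(-3\right)^{n} + 10 \left(-4\right)^{n}.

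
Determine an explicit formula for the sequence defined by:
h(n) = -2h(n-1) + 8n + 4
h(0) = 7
First-order linear with linear forcing.
Homogeneous solution: h_h(n) = A·(-2)^n.
Try particular h_p(n) = pn + q. Substituting:
  pn + q = -2(p(n-1) + q) + 8n + 4.
Matching the n-coefficient: p = -2p + 8 ⇒ p = \frac{8}{3}.
Matching constants: q = 2p - 2q + 4 ⇒ q = \frac{28}{9}.
General: h(n) = A·(-2)^n + \frac{8 n}{3} + \frac{28}{9}.
Apply h(0) = 7: A + \frac{28}{9} = 7 ⇒ A = \frac{35}{9}.
So h(n) = \frac{35 \left(-2\right)^{n}}{9} + \frac{8 n}{3} + \frac{28}{9}.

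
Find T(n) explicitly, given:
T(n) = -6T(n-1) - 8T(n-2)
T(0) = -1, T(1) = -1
Characteristic equation: x² + 6x + 8 = 0, which factors as (x - (-4))(x - (-2)) = 0.
Roots r₁ = -4, r₂ = -2 (distinct).
General solution: T(n) = A·(-4)^n + B·(-2)^n.
From T(0) = -1: A + B = -1.
From T(1) = -1: -4A - 2B = -1.
Solving: A = \frac{3}{2}, B = - \frac{5}{2}.
So T(n) = - \frac{5 \left(-2\right)^{n}}{2} + \frac{3 \left(-4\right)^{n}}{2}.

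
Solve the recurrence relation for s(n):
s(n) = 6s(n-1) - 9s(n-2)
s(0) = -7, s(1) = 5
Characteristic equation: x² - 6x + 9 = 0, which is (x - (3))².
Repeated root r = 3.
General solution: s(n) = (A + Bn)·(3)^n.
From s(0) = -7: A = -7.
From s(1) = 5: (A + B)·(3) = 5 ⇒ B = \frac{26}{3}.
So s(n) = \left(\frac{26 n}{3} - 7\right) \cdot (3)^n.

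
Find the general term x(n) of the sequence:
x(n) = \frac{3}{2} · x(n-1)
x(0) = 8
Pure geometric recurrence with ratio \frac{3}{2}.
By induction x(n) = x(0) · (\frac{3}{2})^n = 8 \left(\frac{3}{2}\right)^{n}.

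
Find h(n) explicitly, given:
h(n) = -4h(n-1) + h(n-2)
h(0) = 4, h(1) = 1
Characteristic equation: x² + 4x - 1 = 0.
Discriminant Δ = (-4)² + 4·(1) = 20.
Roots r₁,₂ = (-4 ± √20)/2, so r₁ = -2 + \sqrt{5}, r₂ = - \sqrt{5} - 2.
General solution: h(n) = A·r₁^n + B·r₂^n.
From the initial conditions, A + B = 4 and r₁A + r₂B = 1.
Since r₁ - r₂ = √20: A = (1 - (4)r₂)/√20 = 2 + \frac{9 \sqrt{5}}{10}, and B = 4 - A = 2 - \frac{9 \sqrt{5}}{10}.
So h(n) = \left(2 + \frac{9 \sqrt{5}}{10}\right)\left(-2 + \sqrt{5}\right)^n + \left(2 - \frac{9 \sqrt{5}}{10}\right)\left(- \sqrt{5} - 2\right)^n.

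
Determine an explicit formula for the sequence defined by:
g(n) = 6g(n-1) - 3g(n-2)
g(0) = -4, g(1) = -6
Characteristic equation: x² - 6x + 3 = 0.
Discriminant Δ = (6)² + 4·(-3) = 24.
Roots r₁,₂ = (6 ± √24)/2, so r₁ = \sqrt{6} + 3, r₂ = 3 - \sqrt{6}.
General solution: g(n) = A·r₁^n + B·r₂^n.
From the initial conditions, A + B = -4 and r₁A + r₂B = -6.
Since r₁ - r₂ = √24: A = (-6 - (-4)r₂)/√24 = -2 + \frac{\sqrt{6}}{2}, and B = -4 - A = -2 - \frac{\sqrt{6}}{2}.
So g(n) = \left(-2 + \frac{\sqrt{6}}{2}\right)\left(\sqrt{6} + 3\right)^n + \left(-2 - \frac{\sqrt{6}}{2}\right)\left(3 - \sqrt{6}\right)^n.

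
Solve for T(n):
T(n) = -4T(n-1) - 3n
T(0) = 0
First-order linear with linear forcing.
Homogeneous solution: T_h(n) = A·(-4)^n.
Try particular T_p(n) = pn + q. Substituting:
  pn + q = -4(p(n-1) + q) - 3n.
Matching the n-coefficient: p = -4p - 3 ⇒ p = - \frac{3}{5}.
Matching constants: q = 4p - 4q ⇒ q = - \frac{12}{25}.
General: T(n) = A·(-4)^n - \frac{3 n}{5} - \frac{12}{25}.
Apply T(0) = 0: A - \frac{12}{25} = 0 ⇒ A = \frac{12}{25}.
So T(n) = \frac{12 \left(-4\right)^{n}}{25} - \frac{3 n}{5} - \frac{12}{25}.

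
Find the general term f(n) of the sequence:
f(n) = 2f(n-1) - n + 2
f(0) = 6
First-order linear with linear forcing.
Homogeneous solution: f_h(n) = A·(2)^n.
Try particular f_p(n) = pn + q. Substituting:
  pn + q = 2(p(n-1) + q) - n + 2.
Matching the n-coefficient: p = 2p - 1 ⇒ p = 1.
Matching constants: q = -2p + 2q + 2 ⇒ q = 0.
General: f(n) = A·(2)^n + n + 0.
Apply f(0) = 6: A + 0 = 6 ⇒ A = 6.
So f(n) = 6 \cdot 2^{n} + n.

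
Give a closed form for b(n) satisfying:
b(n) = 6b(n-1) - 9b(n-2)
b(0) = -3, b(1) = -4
Characteristic equation: x² - 6x + 9 = 0, which is (x - (3))².
Repeated root r = 3.
General solution: b(n) = (A + Bn)·(3)^n.
From b(0) = -3: A = -3.
From b(1) = -4: (A + B)·(3) = -4 ⇒ B = \frac{5}{3}.
So b(n) = \left(\frac{5 n}{3} - 3\right) \cdot (3)^n.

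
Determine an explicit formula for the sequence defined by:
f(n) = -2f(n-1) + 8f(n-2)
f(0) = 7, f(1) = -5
Characteristic equation: x² + 2x - 8 = 0, which factors as (x - (-4))(x - (2)) = 0.
Roots r₁ = -4, r₂ = 2 (distinct).
General solution: f(n) = A·(-4)^n + B·(2)^n.
From f(0) = 7: A + B = 7.
From f(1) = -5: -4A + 2B = -5.
Solving: A = \frac{19}{6}, B = \frac{23}{6}.
So f(n) = \frac{19 \left(-4\right)^{n}}{6} + \frac{23 \cdot 2^{n}}{6}.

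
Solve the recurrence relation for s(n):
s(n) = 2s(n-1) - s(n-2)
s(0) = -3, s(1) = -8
Characteristic equation: x² - 2x + 1 = 0, which is (x - (1))².
Repeated root r = 1.
General solution: s(n) = (A + Bn)·(1)^n.
From s(0) = -3: A = -3.
From s(1) = -8: (A + B)·(1) = -8 ⇒ B = -5.
So s(n) = \left(- 5 n - 3\right) \cdot (1)^n.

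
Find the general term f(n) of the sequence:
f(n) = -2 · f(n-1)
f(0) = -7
Pure geometric recurrence with ratio -2.
By induction f(n) = f(0) · (-2)^n = - 7 \left(-2\right)^{n}.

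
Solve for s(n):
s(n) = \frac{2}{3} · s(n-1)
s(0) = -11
Pure geometric recurrence with ratio \frac{2}{3}.
By induction s(n) = s(0) · (\frac{2}{3})^n = - 11 \left(\frac{2}{3}\right)^{n}.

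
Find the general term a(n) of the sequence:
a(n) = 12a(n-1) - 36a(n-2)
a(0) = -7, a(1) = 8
Characteristic equation: x² - 12x + 36 = 0, which is (x - (6))².
Repeated root r = 6.
General solution: a(n) = (A + Bn)·(6)^n.
From a(0) = -7: A = -7.
From a(1) = 8: (A + B)·(6) = 8 ⇒ B = \frac{25}{3}.
So a(n) = \left(\frac{25 n}{3} - 7\right) \cdot (6)^n.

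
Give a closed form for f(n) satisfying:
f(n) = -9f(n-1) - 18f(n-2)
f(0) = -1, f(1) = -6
Characteristic equation: x² + 9x + 18 = 0, which factors as (x - (-6))(x - (-3)) = 0.
Roots r₁ = -6, r₂ = -3 (distinct).
General solution: f(n) = A·(-6)^n + B·(-3)^n.
From f(0) = -1: A + B = -1.
From f(1) = -6: -6A - 3B = -6.
Solving: A = 3, B = -4.
So f(n) = - 4 \left(-3\right)^{n} + 3 \left(-6\right)^{n}.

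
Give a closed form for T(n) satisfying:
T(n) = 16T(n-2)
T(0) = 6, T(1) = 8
Characteristic equation: x² - 16 = 0, which factors as (x - (4))(x - (-4)) = 0.
Roots r₁ = 4, r₂ = -4 (distinct).
General solution: T(n) = A·(4)^n + B·(-4)^n.
From T(0) = 6: A + B = 6.
From T(1) = 8: 4A - 4B = 8.
Solving: A = 4, B = 2.
So T(n) = 2 \left(-4\right)^{n} + 4 \cdot 4^{n}.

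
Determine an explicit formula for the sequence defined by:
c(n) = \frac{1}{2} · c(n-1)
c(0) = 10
Pure geometric recurrence with ratio \frac{1}{2}.
By induction c(n) = c(0) · (\frac{1}{2})^n = 10 \cdot 2^{- n}.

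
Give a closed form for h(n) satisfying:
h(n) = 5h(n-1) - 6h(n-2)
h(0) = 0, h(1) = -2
Characteristic equation: x² - 5x + 6 = 0, which factors as (x - (3))(x - (2)) = 0.
Roots r₁ = 3, r₂ = 2 (distinct).
General solution: h(n) = A·(3)^n + B·(2)^n.
From h(0) = 0: A + B = 0.
From h(1) = -2: 3A + 2B = -2.
Solving: A = -2, B = 2.
So h(n) = 2 \cdot 2^{n} - 2 \cdot 3^{n}.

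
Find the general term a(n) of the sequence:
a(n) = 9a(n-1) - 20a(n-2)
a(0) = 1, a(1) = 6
Characteristic equation: x² - 9x + 20 = 0, which factors as (x - (5))(x - (4)) = 0.
Roots r₁ = 5, r₂ = 4 (distinct).
General solution: a(n) = A·(5)^n + B·(4)^n.
From a(0) = 1: A + B = 1.
From a(1) = 6: 5A + 4B = 6.
Solving: A = 2, B = -1.
So a(n) = - 4^{n} + 2 \cdot 5^{n}.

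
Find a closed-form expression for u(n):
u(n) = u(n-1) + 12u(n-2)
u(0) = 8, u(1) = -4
Characteristic equation: x² - x - 12 = 0, which factors as (x - (4))(x - (-3)) = 0.
Roots r₁ = 4, r₂ = -3 (distinct).
General solution: u(n) = A·(4)^n + B·(-3)^n.
From u(0) = 8: A + B = 8.
From u(1) = -4: 4A - 3B = -4.
Solving: A = \frac{20}{7}, B = \frac{36}{7}.
So u(n) = \frac{36 \left(-3\right)^{n}}{7} + \frac{20 \cdot 4^{n}}{7}.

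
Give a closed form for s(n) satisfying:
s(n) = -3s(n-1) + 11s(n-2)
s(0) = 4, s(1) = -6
Characteristic equation: x² + 3x - 11 = 0.
Discriminant Δ = (-3)² + 4·(11) = 53.
Roots r₁,₂ = (-3 ± √53)/2, so r₁ = - \frac{3}{2} + \frac{\sqrt{53}}{2}, r₂ = - \frac{\sqrt{53}}{2} - \frac{3}{2}.
General solution: s(n) = A·r₁^n + B·r₂^n.
From the initial conditions, A + B = 4 and r₁A + r₂B = -6.
Since r₁ - r₂ = √53: A = (-6 - (4)r₂)/√53 = 2, and B = 4 - A = 2.
So s(n) = \left(2\right)\left(- \frac{3}{2} + \frac{\sqrt{53}}{2}\right)^n + \left(2\right)\left(- \frac{\sqrt{53}}{2} - \frac{3}{2}\right)^n.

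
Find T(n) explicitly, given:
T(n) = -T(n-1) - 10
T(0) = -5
First-order linear non-homogeneous.
Homogeneous solution: T_h(n) = A·(-1)^n.
Try constant particular solution T_p = K: K = -K - 10 ⇒ K = -5.
General: T(n) = A·(-1)^n - 5.
Apply T(0) = -5: A - 5 = -5 ⇒ A = 0.
So T(n) = -5.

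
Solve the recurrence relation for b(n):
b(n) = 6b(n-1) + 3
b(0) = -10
First-order linear non-homogeneous.
Homogeneous solution: b_h(n) = A·(6)^n.
Try constant particular solution b_p = K: K = 6K + 3 ⇒ K = - \frac{3}{5}.
General: b(n) = A·(6)^n - \frac{3}{5}.
Apply b(0) = -10: A - \frac{3}{5} = -10 ⇒ A = - \frac{47}{5}.
So b(n) = - \frac{47 \cdot 6^{n}}{5} - \frac{3}{5}.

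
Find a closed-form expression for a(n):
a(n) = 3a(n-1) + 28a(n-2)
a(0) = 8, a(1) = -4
Characteristic equation: x² - 3x - 28 = 0, which factors as (x - (-4))(x - (7)) = 0.
Roots r₁ = -4, r₂ = 7 (distinct).
General solution: a(n) = A·(-4)^n + B·(7)^n.
From a(0) = 8: A + B = 8.
From a(1) = -4: -4A + 7B = -4.
Solving: A = \frac{60}{11}, B = \frac{28}{11}.
So a(n) = \frac{60 \left(-4\right)^{n}}{11} + \frac{28 \cdot 7^{n}}{11}.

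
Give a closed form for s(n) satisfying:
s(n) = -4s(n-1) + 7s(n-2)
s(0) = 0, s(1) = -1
Characteristic equation: x² + 4x - 7 = 0.
Discriminant Δ = (-4)² + 4·(7) = 44.
Roots r₁,₂ = (-4 ± √44)/2, so r₁ = -2 + \sqrt{11}, r₂ = - \sqrt{11} - 2.
General solution: s(n) = A·r₁^n + B·r₂^n.
From the initial conditions, A + B = 0 and r₁A + r₂B = -1.
Since r₁ - r₂ = √44: A = (-1 - (0)r₂)/√44 = - \frac{\sqrt{11}}{22}, and B = 0 - A = \frac{\sqrt{11}}{22}.
So s(n) = \left(- \frac{\sqrt{11}}{22}\right)\left(-2 + \sqrt{11}\right)^n + \left(\frac{\sqrt{11}}{22}\right)\left(- \sqrt{11} - 2\right)^n.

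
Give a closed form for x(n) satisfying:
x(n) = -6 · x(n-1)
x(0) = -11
Pure geometric recurrence with ratio -6.
By induction x(n) = x(0) · (-6)^n = - 11 \left(-6\right)^{n}.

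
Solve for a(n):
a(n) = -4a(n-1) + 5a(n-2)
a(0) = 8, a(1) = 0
Characteristic equation: x² + 4x - 5 = 0, which factors as (x - (-5))(x - (1)) = 0.
Roots r₁ = -5, r₂ = 1 (distinct).
General solution: a(n) = A·(-5)^n + B·(1)^n.
From a(0) = 8: A + B = 8.
From a(1) = 0: -5A + B = 0.
Solving: A = \frac{4}{3}, B = \frac{20}{3}.
So a(n) = \frac{4 \left(-5\right)^{n}}{3} + \frac{20}{3}.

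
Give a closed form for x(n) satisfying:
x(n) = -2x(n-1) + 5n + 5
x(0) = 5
First-order linear with linear forcing.
Homogeneous solution: x_h(n) = A·(-2)^n.
Try particular x_p(n) = pn + q. Substituting:
  pn + q = -2(p(n-1) + q) + 5n + 5.
Matching the n-coefficient: p = -2p + 5 ⇒ p = \frac{5}{3}.
Matching constants: q = 2p - 2q + 5 ⇒ q = \frac{25}{9}.
General: x(n) = A·(-2)^n + \frac{5 n}{3} + \frac{25}{9}.
Apply x(0) = 5: A + \frac{25}{9} = 5 ⇒ A = \frac{20}{9}.
So x(n) = \frac{20 \left(-2\right)^{n}}{9} + \frac{5 n}{3} + \frac{25}{9}.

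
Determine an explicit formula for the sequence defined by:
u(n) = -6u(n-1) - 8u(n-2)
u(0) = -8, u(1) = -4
Characteristic equation: x² + 6x + 8 = 0, which factors as (x - (-2))(x - (-4)) = 0.
Roots r₁ = -2, r₂ = -4 (distinct).
General solution: u(n) = A·(-2)^n + B·(-4)^n.
From u(0) = -8: A + B = -8.
From u(1) = -4: -2A - 4B = -4.
Solving: A = -18, B = 10.
So u(n) = - 18 \left(-2\right)^{n} + 10 \left(-4\right)^{n}.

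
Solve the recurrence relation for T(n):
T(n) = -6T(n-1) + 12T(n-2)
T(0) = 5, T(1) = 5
Characteristic equation: x² + 6x - 12 = 0.
Discriminant Δ = (-6)² + 4·(12) = 84.
Roots r₁,₂ = (-6 ± √84)/2, so r₁ = -3 + \sqrt{21}, r₂ = - \sqrt{21} - 3.
General solution: T(n) = A·r₁^n + B·r₂^n.
From the initial conditions, A + B = 5 and r₁A + r₂B = 5.
Since r₁ - r₂ = √84: A = (5 - (5)r₂)/√84 = \frac{10 \sqrt{21}}{21} + \frac{5}{2}, and B = 5 - A = \frac{5}{2} - \frac{10 \sqrt{21}}{21}.
So T(n) = \left(\frac{10 \sqrt{21}}{21} + \frac{5}{2}\right)\left(-3 + \sqrt{21}\right)^n + \left(\frac{5}{2} - \frac{10 \sqrt{21}}{21}\right)\left(- \sqrt{21} - 3\right)^n.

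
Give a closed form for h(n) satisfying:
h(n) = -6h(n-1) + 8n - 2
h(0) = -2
First-order linear with linear forcing.
Homogeneous solution: h_h(n) = A·(-6)^n.
Try particular h_p(n) = pn + q. Substituting:
  pn + q = -6(p(n-1) + q) + 8n - 2.
Matching the n-coefficient: p = -6p + 8 ⇒ p = \frac{8}{7}.
Matching constants: q = 6p - 6q - 2 ⇒ q = \frac{34}{49}.
General: h(n) = A·(-6)^n + \frac{8 n}{7} + \frac{34}{49}.
Apply h(0) = -2: A + \frac{34}{49} = -2 ⇒ A = - \frac{132}{49}.
So h(n) = - \frac{132 \left(-6\right)^{n}}{49} + \frac{8 n}{7} + \frac{34}{49}.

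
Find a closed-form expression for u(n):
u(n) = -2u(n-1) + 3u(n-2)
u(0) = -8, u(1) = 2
Characteristic equation: x² + 2x - 3 = 0, which factors as (x - (-3))(x - (1)) = 0.
Roots r₁ = -3, r₂ = 1 (distinct).
General solution: u(n) = A·(-3)^n + B·(1)^n.
From u(0) = -8: A + B = -8.
From u(1) = 2: -3A + B = 2.
Solving: A = - \frac{5}{2}, B = - \frac{11}{2}.
So u(n) = - \frac{5 \left(-3\right)^{n}}{2} - \frac{11}{2}.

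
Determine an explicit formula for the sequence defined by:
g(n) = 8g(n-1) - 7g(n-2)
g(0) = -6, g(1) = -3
Characteristic equation: x² - 8x + 7 = 0, which factors as (x - (1))(x - (7)) = 0.
Roots r₁ = 1, r₂ = 7 (distinct).
General solution: g(n) = A·(1)^n + B·(7)^n.
From g(0) = -6: A + B = -6.
From g(1) = -3: A + 7B = -3.
Solving: A = - \frac{13}{2}, B = \frac{1}{2}.
So g(n) = \frac{7^{n}}{2} - \frac{13}{2}.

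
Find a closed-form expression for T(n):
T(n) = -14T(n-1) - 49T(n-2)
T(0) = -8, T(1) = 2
Characteristic equation: x² + 14x + 49 = 0, which is (x - (-7))².
Repeated root r = -7.
General solution: T(n) = (A + Bn)·(-7)^n.
From T(0) = -8: A = -8.
From T(1) = 2: (A + B)·(-7) = 2 ⇒ B = \frac{54}{7}.
So T(n) = \left(\frac{54 n}{7} - 8\right) \cdot (-7)^n.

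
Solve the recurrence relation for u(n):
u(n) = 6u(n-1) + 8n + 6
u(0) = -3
First-order linear with linear forcing.
Homogeneous solution: u_h(n) = A·(6)^n.
Try particular u_p(n) = pn + q. Substituting:
  pn + q = 6(p(n-1) + q) + 8n + 6.
Matching the n-coefficient: p = 6p + 8 ⇒ p = - \frac{8}{5}.
Matching constants: q = -6p + 6q + 6 ⇒ q = - \frac{78}{25}.
General: u(n) = A·(6)^n - \frac{8 n}{5} - \frac{78}{25}.
Apply u(0) = -3: A - \frac{78}{25} = -3 ⇒ A = \frac{3}{25}.
So u(n) = \frac{3 \cdot 6^{n}}{25} - \frac{8 n}{5} - \frac{78}{25}.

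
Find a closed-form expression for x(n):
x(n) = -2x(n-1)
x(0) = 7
This is a homogeneous first-order recurrence with ratio -2.
By induction x(n) = x(0) · (-2)^n = 7 \left(-2\right)^{n}.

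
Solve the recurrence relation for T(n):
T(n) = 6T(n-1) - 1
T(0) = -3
First-order linear non-homogeneous.
Homogeneous solution: T_h(n) = A·(6)^n.
Try constant particular solution T_p = K: K = 6K - 1 ⇒ K = \frac{1}{5}.
General: T(n) = A·(6)^n + \frac{1}{5}.
Apply T(0) = -3: A + \frac{1}{5} = -3 ⇒ A = - \frac{16}{5}.
So T(n) = \frac{1}{5} - \frac{16 \cdot 6^{n}}{5}.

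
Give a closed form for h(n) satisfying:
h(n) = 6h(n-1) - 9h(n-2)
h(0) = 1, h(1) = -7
Characteristic equation: x² - 6x + 9 = 0, which is (x - (3))².
Repeated root r = 3.
General solution: h(n) = (A + Bn)·(3)^n.
From h(0) = 1: A = 1.
From h(1) = -7: (A + B)·(3) = -7 ⇒ B = - \frac{10}{3}.
So h(n) = \left(1 - \frac{10 n}{3}\right) \cdot (3)^n.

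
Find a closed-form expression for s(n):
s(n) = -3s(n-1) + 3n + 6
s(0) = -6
First-order linear with linear forcing.
Homogeneous solution: s_h(n) = A·(-3)^n.
Try particular s_p(n) = pn + q. Substituting:
  pn + q = -3(p(n-1) + q) + 3n + 6.
Matching the n-coefficient: p = -3p + 3 ⇒ p = \frac{3}{4}.
Matching constants: q = 3p - 3q + 6 ⇒ q = \frac{33}{16}.
General: s(n) = A·(-3)^n + \frac{3 n}{4} + \frac{33}{16}.
Apply s(0) = -6: A + \frac{33}{16} = -6 ⇒ A = - \frac{129}{16}.
So s(n) = - \frac{129 \left(-3\right)^{n}}{16} + \frac{3 n}{4} + \frac{33}{16}.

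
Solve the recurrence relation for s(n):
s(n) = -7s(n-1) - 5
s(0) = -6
First-order linear non-homogeneous.
Homogeneous solution: s_h(n) = A·(-7)^n.
Try constant particular solution s_p = K: K = -7K - 5 ⇒ K = - \frac{5}{8}.
General: s(n) = A·(-7)^n - \frac{5}{8}.
Apply s(0) = -6: A - \frac{5}{8} = -6 ⇒ A = - \frac{43}{8}.
So s(n) = - \frac{43 \left(-7\right)^{n}}{8} - \frac{5}{8}.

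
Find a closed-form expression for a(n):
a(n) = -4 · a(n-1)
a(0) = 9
Pure geometric recurrence with ratio -4.
By induction a(n) = a(0) · (-4)^n = 9 \left(-4\right)^{n}.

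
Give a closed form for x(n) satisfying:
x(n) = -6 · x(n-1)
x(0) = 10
Pure geometric recurrence with ratio -6.
By induction x(n) = x(0) · (-6)^n = 10 \left(-6\right)^{n}.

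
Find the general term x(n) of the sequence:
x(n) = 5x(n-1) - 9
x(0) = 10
First-order linear non-homogeneous.
Homogeneous solution: x_h(n) = A·(5)^n.
Try constant particular solution x_p = K: K = 5K - 9 ⇒ K = \frac{9}{4}.
General: x(n) = A·(5)^n + \frac{9}{4}.
Apply x(0) = 10: A + \frac{9}{4} = 10 ⇒ A = \frac{31}{4}.
So x(n) = \frac{31 \cdot 5^{n}}{4} + \frac{9}{4}.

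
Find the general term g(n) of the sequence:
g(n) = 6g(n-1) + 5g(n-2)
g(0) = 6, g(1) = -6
Characteristic equation: x² - 6x - 5 = 0.
Discriminant Δ = (6)² + 4·(5) = 56.
Roots r₁,₂ = (6 ± √56)/2, so r₁ = 3 + \sqrt{14}, r₂ = 3 - \sqrt{14}.
General solution: g(n) = A·r₁^n + B·r₂^n.
From the initial conditions, A + B = 6 and r₁A + r₂B = -6.
Since r₁ - r₂ = √56: A = (-6 - (6)r₂)/√56 = 3 - \frac{6 \sqrt{14}}{7}, and B = 6 - A = 3 + \frac{6 \sqrt{14}}{7}.
So g(n) = \left(3 - \frac{6 \sqrt{14}}{7}\right)\left(3 + \sqrt{14}\right)^n + \left(3 + \frac{6 \sqrt{14}}{7}\right)\left(3 - \sqrt{14}\right)^n.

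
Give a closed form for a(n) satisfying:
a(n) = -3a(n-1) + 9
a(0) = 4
First-order linear non-homogeneous.
Homogeneous solution: a_h(n) = A·(-3)^n.
Try constant particular solution a_p = K: K = -3K + 9 ⇒ K = \frac{9}{4}.
General: a(n) = A·(-3)^n + \frac{9}{4}.
Apply a(0) = 4: A + \frac{9}{4} = 4 ⇒ A = \frac{7}{4}.
So a(n) = \frac{7 \left(-3\right)^{n}}{4} + \frac{9}{4}.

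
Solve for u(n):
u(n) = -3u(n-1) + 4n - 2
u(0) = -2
First-order linear with linear forcing.
Homogeneous solution: u_h(n) = A·(-3)^n.
Try particular u_p(n) = pn + q. Substituting:
  pn + q = -3(p(n-1) + q) + 4n - 2.
Matching the n-coefficient: p = -3p + 4 ⇒ p = 1.
Matching constants: q = 3p - 3q - 2 ⇒ q = \frac{1}{4}.
General: u(n) = A·(-3)^n + n + \frac{1}{4}.
Apply u(0) = -2: A + \frac{1}{4} = -2 ⇒ A = - \frac{9}{4}.
So u(n) = - \frac{9 \left(-3\right)^{n}}{4} + n + \frac{1}{4}.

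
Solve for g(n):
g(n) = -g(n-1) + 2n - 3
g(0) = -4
First-order linear with linear forcing.
Homogeneous solution: g_h(n) = A·(-1)^n.
Try particular g_p(n) = pn + q. Substituting:
  pn + q = -(p(n-1) + q) + 2n - 3.
Matching the n-coefficient: p = -p + 2 ⇒ p = 1.
Matching constants: q = p - q - 3 ⇒ q = -1.
General: g(n) = A·(-1)^n + n - 1.
Apply g(0) = -4: A - 1 = -4 ⇒ A = -3.
So g(n) = - 3 \left(-1\right)^{n} + n - 1.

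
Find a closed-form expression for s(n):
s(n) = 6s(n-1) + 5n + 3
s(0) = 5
First-order linear with linear forcing.
Homogeneous solution: s_h(n) = A·(6)^n.
Try particular s_p(n) = pn + q. Substituting:
  pn + q = 6(p(n-1) + q) + 5n + 3.
Matching the n-coefficient: p = 6p + 5 ⇒ p = -1.
Matching constants: q = -6p + 6q + 3 ⇒ q = - \frac{9}{5}.
General: s(n) = A·(6)^n - n - \frac{9}{5}.
Apply s(0) = 5: A - \frac{9}{5} = 5 ⇒ A = \frac{34}{5}.
So s(n) = \frac{34 \cdot 6^{n}}{5} - n - \frac{9}{5}.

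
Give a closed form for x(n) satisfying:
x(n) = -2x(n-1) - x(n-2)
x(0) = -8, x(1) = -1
Characteristic equation: x² + 2x + 1 = 0, which is (x - (-1))².
Repeated root r = -1.
General solution: x(n) = (A + Bn)·(-1)^n.
From x(0) = -8: A = -8.
From x(1) = -1: (A + B)·(-1) = -1 ⇒ B = 9.
So x(n) = \left(9 n - 8\right) \cdot (-1)^n.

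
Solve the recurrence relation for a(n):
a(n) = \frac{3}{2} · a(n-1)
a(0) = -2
Pure geometric recurrence with ratio \frac{3}{2}.
By induction a(n) = a(0) · (\frac{3}{2})^n = - 2 \left(\frac{3}{2}\right)^{n}.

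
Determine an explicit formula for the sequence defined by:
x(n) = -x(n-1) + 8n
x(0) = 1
First-order linear with linear forcing.
Homogeneous solution: x_h(n) = A·(-1)^n.
Try particular x_p(n) = pn + q. Substituting:
  pn + q = -(p(n-1) + q) + 8n.
Matching the n-coefficient: p = -p + 8 ⇒ p = 4.
Matching constants: q = p - q ⇒ q = 2.
General: x(n) = A·(-1)^n + 4 n + 2.
Apply x(0) = 1: A + 2 = 1 ⇒ A = -1.
So x(n) = - \left(-1\right)^{n} + 4 n + 2.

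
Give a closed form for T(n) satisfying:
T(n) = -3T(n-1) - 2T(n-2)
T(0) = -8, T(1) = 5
Characteristic equation: x² + 3x + 2 = 0, which factors as (x - (-1))(x - (-2)) = 0.
Roots r₁ = -1, r₂ = -2 (distinct).
General solution: T(n) = A·(-1)^n + B·(-2)^n.
From T(0) = -8: A + B = -8.
From T(1) = 5: -A - 2B = 5.
Solving: A = -11, B = 3.
So T(n) = - 11 \left(-1\right)^{n} + 3 \left(-2\right)^{n}.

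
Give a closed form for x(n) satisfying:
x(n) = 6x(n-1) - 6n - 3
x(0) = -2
First-order linear with linear forcing.
Homogeneous solution: x_h(n) = A·(6)^n.
Try particular x_p(n) = pn + q. Substituting:
  pn + q = 6(p(n-1) + q) - 6n - 3.
Matching the n-coefficient: p = 6p - 6 ⇒ p = \frac{6}{5}.
Matching constants: q = -6p + 6q - 3 ⇒ q = \frac{51}{25}.
General: x(n) = A·(6)^n + \frac{6 n}{5} + \frac{51}{25}.
Apply x(0) = -2: A + \frac{51}{25} = -2 ⇒ A = - \frac{101}{25}.
So x(n) = - \frac{101 \cdot 6^{n}}{25} + \frac{6 n}{5} + \frac{51}{25}.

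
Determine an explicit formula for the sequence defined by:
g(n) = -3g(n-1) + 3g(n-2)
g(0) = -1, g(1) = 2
Characteristic equation: x² + 3x - 3 = 0.
Discriminant Δ = (-3)² + 4·(3) = 21.
Roots r₁,₂ = (-3 ± √21)/2, so r₁ = - \frac{3}{2} + \frac{\sqrt{21}}{2}, r₂ = - \frac{\sqrt{21}}{2} - \frac{3}{2}.
General solution: g(n) = A·r₁^n + B·r₂^n.
From the initial conditions, A + B = -1 and r₁A + r₂B = 2.
Since r₁ - r₂ = √21: A = (2 - (-1)r₂)/√21 = - \frac{1}{2} + \frac{\sqrt{21}}{42}, and B = -1 - A = - \frac{1}{2} - \frac{\sqrt{21}}{42}.
So g(n) = \left(- \frac{1}{2} + \frac{\sqrt{21}}{42}\right)\left(- \frac{3}{2} + \frac{\sqrt{21}}{2}\right)^n + \left(- \frac{1}{2} - \frac{\sqrt{21}}{42}\right)\left(- \frac{\sqrt{21}}{2} - \frac{3}{2}\right)^n.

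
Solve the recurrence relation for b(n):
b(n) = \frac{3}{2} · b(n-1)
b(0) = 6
Pure geometric recurrence with ratio \frac{3}{2}.
By induction b(n) = b(0) · (\frac{3}{2})^n = 6 \left(\frac{3}{2}\right)^{n}.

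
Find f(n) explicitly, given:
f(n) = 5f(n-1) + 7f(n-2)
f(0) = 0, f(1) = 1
Characteristic equation: x² - 5x - 7 = 0.
Discriminant Δ = (5)² + 4·(7) = 53.
Roots r₁,₂ = (5 ± √53)/2, so r₁ = \frac{5}{2} + \frac{\sqrt{53}}{2}, r₂ = \frac{5}{2} - \frac{\sqrt{53}}{2}.
General solution: f(n) = A·r₁^n + B·r₂^n.
From the initial conditions, A + B = 0 and r₁A + r₂B = 1.
Since r₁ - r₂ = √53: A = (1 - (0)r₂)/√53 = \frac{\sqrt{53}}{53}, and B = 0 - A = - \frac{\sqrt{53}}{53}.
So f(n) = \left(\frac{\sqrt{53}}{53}\right)\left(\frac{5}{2} + \frac{\sqrt{53}}{2}\right)^n + \left(- \frac{\sqrt{53}}{53}\right)\left(\frac{5}{2} - \frac{\sqrt{53}}{2}\right)^n.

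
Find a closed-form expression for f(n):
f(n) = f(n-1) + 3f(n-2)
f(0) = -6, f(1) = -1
Characteristic equation: x² - x - 3 = 0.
Discriminant Δ = (1)² + 4·(3) = 13.
Roots r₁,₂ = (1 ± √13)/2, so r₁ = \frac{1}{2} + \frac{\sqrt{13}}{2}, r₂ = \frac{1}{2} - \frac{\sqrt{13}}{2}.
General solution: f(n) = A·r₁^n + B·r₂^n.
From the initial conditions, A + B = -6 and r₁A + r₂B = -1.
Since r₁ - r₂ = √13: A = (-1 - (-6)r₂)/√13 = -3 + \frac{2 \sqrt{13}}{13}, and B = -6 - A = -3 - \frac{2 \sqrt{13}}{13}.
So f(n) = \left(-3 + \frac{2 \sqrt{13}}{13}\right)\left(\frac{1}{2} + \frac{\sqrt{13}}{2}\right)^n + \left(-3 - \frac{2 \sqrt{13}}{13}\right)\left(\frac{1}{2} - \frac{\sqrt{13}}{2}\right)^n.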